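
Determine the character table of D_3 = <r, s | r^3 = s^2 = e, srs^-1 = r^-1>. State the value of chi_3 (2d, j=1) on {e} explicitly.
Conjugacy classes: {e} of size 1, {r^1, r^2} of size 2, {s, sr, ..., sr^2} of size 3.
Character table:
  irrep \ class              {e} (size 1)  {r^1, r^2} (size 2)  {s, sr, ..., sr^2} (size 3)
  chi_1 (triv)               1             1                    1                          
  chi_2 (sign: r->1, s->-1)  1             1                    -1                         
  chi_3 (2d, j=1)            2             -1                   0                          

Spot check: chi_3 (2d, j=1) on {e} = 2.

D_3 has order 2*3 = 6 with 3 conjugacy classes, hence 3 irreducibles. Sum of squared dims 1 + 1 + 4 = 6 = |G|. Linear characters come from the abelianisation; the 2-dimensional irreps have character r^k -> 2*cos(2*pi*j*k/3), reflections -> 0.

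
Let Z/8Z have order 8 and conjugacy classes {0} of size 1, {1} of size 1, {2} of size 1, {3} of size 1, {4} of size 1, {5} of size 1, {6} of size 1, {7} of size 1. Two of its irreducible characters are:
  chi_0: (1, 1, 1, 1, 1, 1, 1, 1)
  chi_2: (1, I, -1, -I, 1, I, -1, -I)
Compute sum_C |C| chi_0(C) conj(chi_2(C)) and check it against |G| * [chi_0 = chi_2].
Sum = 0; so <chi_0, chi_2> = 0 (distinct irreducibles are orthogonal).

Working: Compute term by term over conjugacy classes (|C| * chi_0(C) * conj(chi_2(C))):
  1*(1)*conj(1) + 1*(1)*conj(I) + 1*(1)*conj(-1) + 1*(1)*conj(-I) + 1*(1)*conj(1) + 1*(1)*conj(I) + 1*(1)*conj(-1) + 1*(1)*conj(-I)
  = (1) + (-I) + (-1) + (I) + (1) + (-I) + (-1) + (I)
  = 0.
(Exp terms are combined using exp(i*s)*conj(exp(i*t)) = exp(i*(s-t)), and sums of them are collapsed using the identity that for every m > 1 the m distinct m-th roots of unity sum to 0, e.g. 1 + exp(2*I*pi/3) + exp(-2*I*pi/3) = 0.)
Dividing by |G| = 8 gives 0/8 = 0, matching the row-orthogonality relation <chi_0, chi_2> = [chi_0 = chi_2].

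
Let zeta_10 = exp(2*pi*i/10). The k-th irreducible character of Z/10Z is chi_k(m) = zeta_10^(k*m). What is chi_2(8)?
chi_2(8) = zeta_10^16 = exp(-4*I*pi/5)

Derivation: chi_2(8) = zeta_10^(2*8) = zeta_10^16. Since zeta_10^10 = 1, this equals zeta_10^6 = exp(2*pi*i*6/10) = exp(-4*I*pi/5).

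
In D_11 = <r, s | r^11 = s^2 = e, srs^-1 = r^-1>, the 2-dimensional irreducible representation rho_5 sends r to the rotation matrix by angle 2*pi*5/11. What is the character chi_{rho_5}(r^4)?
chi_{rho_5}(r^4) = 2*cos(2*pi*5*4/11) = 2*cos(4*pi/11)

Explanation: rho_5(r^4) is rotation by angle 2*pi*5*4/11, whose trace is 2*cos(2*pi*5*4/11) = 2*cos(4*pi/11).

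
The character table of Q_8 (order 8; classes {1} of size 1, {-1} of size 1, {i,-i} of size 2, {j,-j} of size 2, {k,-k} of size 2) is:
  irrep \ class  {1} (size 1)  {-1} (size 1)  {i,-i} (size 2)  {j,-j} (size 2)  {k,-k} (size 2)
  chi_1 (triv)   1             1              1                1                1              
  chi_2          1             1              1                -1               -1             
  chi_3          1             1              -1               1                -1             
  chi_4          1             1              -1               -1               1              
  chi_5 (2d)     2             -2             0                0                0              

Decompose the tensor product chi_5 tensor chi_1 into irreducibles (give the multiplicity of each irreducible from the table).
chi_5 tensor chi_1 = chi_5 (all other irreducibles have multiplicity 0).

The character of a tensor product is the pointwise product (chi_5 * chi_1)(C) = chi_5(C) * chi_1(C):
  {1}: (2)*(1), {-1}: (-2)*(1), {i,-i}: (0)*(1), {j,-j}: (0)*(1), {k,-k}: (0)*(1)
so (chi_5 * chi_1) takes values
  {1} -> 2, {-1} -> -2, {i,-i} -> 0, {j,-j} -> 0, {k,-k} -> 0.
Now take the inner product of this character with each irreducible chi from the table, <chi_5*chi_1, chi> = (1/8) sum_C |C| (chi_5*chi_1)(C) conj(chi(C)):
  <chi_5*chi_1, chi_1> = (1/8)[1*(2)*conj(1) + 1*(-2)*conj(1) + 2*(0)*conj(1) + 2*(0)*conj(1) + 2*(0)*conj(1)]
      = (1/8)[(2) + (-2) + (0) + (0) + (0)] = 0/8 = 0
  <chi_5*chi_1, chi_2> = (1/8)[1*(2)*conj(1) + 1*(-2)*conj(1) + 2*(0)*conj(1) + 2*(0)*conj(-1) + 2*(0)*conj(-1)]
      = (1/8)[(2) + (-2) + (0) + (0) + (0)] = 0/8 = 0
  <chi_5*chi_1, chi_3> = (1/8)[1*(2)*conj(1) + 1*(-2)*conj(1) + 2*(0)*conj(-1) + 2*(0)*conj(1) + 2*(0)*conj(-1)]
      = (1/8)[(2) + (-2) + (0) + (0) + (0)] = 0/8 = 0
  <chi_5*chi_1, chi_4> = (1/8)[1*(2)*conj(1) + 1*(-2)*conj(1) + 2*(0)*conj(-1) + 2*(0)*conj(-1) + 2*(0)*conj(1)]
      = (1/8)[(2) + (-2) + (0) + (0) + (0)] = 0/8 = 0
  <chi_5*chi_1, chi_5> = (1/8)[1*(2)*conj(2) + 1*(-2)*conj(-2) + 2*(0)*conj(0) + 2*(0)*conj(0) + 2*(0)*conj(0)]
      = (1/8)[(4) + (4) + (0) + (0) + (0)] = 8/8 = 1
Hence the multiplicities are chi_5: 1. Dimension check: dim(chi_5)*dim(chi_1) = 2*1 = 2 and sum (mult * dim) = 1*2 = 2.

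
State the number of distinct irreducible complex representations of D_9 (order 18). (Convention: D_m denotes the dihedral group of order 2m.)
6

Why: The number of irreducible complex representations of a finite group equals its number of conjugacy classes. D_9 has 6 conjugacy classes ((n+3)/2 for n odd), so D_9 (order 18) has exactly 6 irreducible complex representations.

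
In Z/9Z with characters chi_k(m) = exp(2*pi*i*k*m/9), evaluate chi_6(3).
chi_6(3) = zeta_9^18 = 1

Justification: chi_6(3) = zeta_9^(6*3) = zeta_9^18. Since zeta_9^9 = 1, this equals zeta_9^0 = exp(2*pi*i*0/9) = 1.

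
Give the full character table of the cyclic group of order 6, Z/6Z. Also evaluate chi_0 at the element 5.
Character table of Z/6Z (irreps indexed chi_0,...,chi_5 with chi_k(m) = zeta_6^(k*m), zeta_6 = exp(2*pi*i/6)):
  irrep \ class  {0} (size 1)  {1} (size 1)    {2} (size 1)    {3} (size 1)  {4} (size 1)    {5} (size 1)  
  chi_0          1             1               1               1             1               1             
  chi_1          1             exp(I*pi/3)     exp(2*I*pi/3)   -1            exp(-2*I*pi/3)  exp(-I*pi/3)  
  chi_2          1             exp(2*I*pi/3)   exp(-2*I*pi/3)  1             exp(2*I*pi/3)   exp(-2*I*pi/3)
  chi_3          1             -1              1               -1            1               -1            
  chi_4          1             exp(-2*I*pi/3)  exp(2*I*pi/3)   1             exp(-2*I*pi/3)  exp(2*I*pi/3) 
  chi_5          1             exp(-I*pi/3)    exp(-2*I*pi/3)  -1            exp(2*I*pi/3)   exp(I*pi/3)   

Spot check: chi_0(5) = zeta_6^(0*5) = zeta_6^0 = 1.

Argument: Z/6Z is abelian, so all 6 irreducible complex representations are 1-dimensional. They are given by chi_k(m) = zeta_6^(k*m) for k = 0,...,5. Row orthogonality: sum_m chi_k(m) conj(chi_l(m)) = 6 * [k = l].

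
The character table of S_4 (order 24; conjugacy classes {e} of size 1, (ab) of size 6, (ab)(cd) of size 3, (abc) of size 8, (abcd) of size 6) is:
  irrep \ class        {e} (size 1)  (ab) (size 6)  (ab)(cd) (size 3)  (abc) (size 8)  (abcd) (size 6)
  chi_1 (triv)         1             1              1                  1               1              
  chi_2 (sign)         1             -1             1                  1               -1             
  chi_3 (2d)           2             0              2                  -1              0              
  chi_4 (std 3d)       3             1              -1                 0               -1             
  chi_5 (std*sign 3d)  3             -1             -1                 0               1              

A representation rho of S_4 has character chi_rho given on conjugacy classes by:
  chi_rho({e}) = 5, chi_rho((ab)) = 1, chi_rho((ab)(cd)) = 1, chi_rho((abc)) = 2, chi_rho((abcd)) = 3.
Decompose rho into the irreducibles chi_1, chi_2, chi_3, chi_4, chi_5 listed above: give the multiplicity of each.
Multiplicities: chi_1: 2, chi_2: 0, chi_3: 0, chi_4: 0, chi_5: 1.

Reasoning: Use <chi_rho, chi> = (1/|G|) sum_C |C| * chi_rho(C) * conj(chi(C)) with |G| = 24 for each irreducible chi in the table:
  <chi_rho, chi_1> = (1/24)[1*(5)*conj(1) + 6*(1)*conj(1) + 3*(1)*conj(1) + 8*(2)*conj(1) + 6*(3)*conj(1)]
      = (1/24)[(5) + (6) + (3) + (16) + (18)] = 48/24 = 2
  <chi_rho, chi_2> = (1/24)[1*(5)*conj(1) + 6*(1)*conj(-1) + 3*(1)*conj(1) + 8*(2)*conj(1) + 6*(3)*conj(-1)]
      = (1/24)[(5) + (-6) + (3) + (16) + (-18)] = 0/24 = 0
  <chi_rho, chi_3> = (1/24)[1*(5)*conj(2) + 6*(1)*conj(0) + 3*(1)*conj(2) + 8*(2)*conj(-1) + 6*(3)*conj(0)]
      = (1/24)[(10) + (0) + (6) + (-16) + (0)] = 0/24 = 0
  <chi_rho, chi_4> = (1/24)[1*(5)*conj(3) + 6*(1)*conj(1) + 3*(1)*conj(-1) + 8*(2)*conj(0) + 6*(3)*conj(-1)]
      = (1/24)[(15) + (6) + (-3) + (0) + (-18)] = 0/24 = 0
  <chi_rho, chi_5> = (1/24)[1*(5)*conj(3) + 6*(1)*conj(-1) + 3*(1)*conj(-1) + 8*(2)*conj(0) + 6*(3)*conj(1)]
      = (1/24)[(15) + (-6) + (-3) + (0) + (18)] = 24/24 = 1
Dimension check: dim(rho) = sum (mult * dim) = 2*1 + 0*1 + 0*2 + 0*3 + 1*3 = 5 = chi_rho(e) = 5.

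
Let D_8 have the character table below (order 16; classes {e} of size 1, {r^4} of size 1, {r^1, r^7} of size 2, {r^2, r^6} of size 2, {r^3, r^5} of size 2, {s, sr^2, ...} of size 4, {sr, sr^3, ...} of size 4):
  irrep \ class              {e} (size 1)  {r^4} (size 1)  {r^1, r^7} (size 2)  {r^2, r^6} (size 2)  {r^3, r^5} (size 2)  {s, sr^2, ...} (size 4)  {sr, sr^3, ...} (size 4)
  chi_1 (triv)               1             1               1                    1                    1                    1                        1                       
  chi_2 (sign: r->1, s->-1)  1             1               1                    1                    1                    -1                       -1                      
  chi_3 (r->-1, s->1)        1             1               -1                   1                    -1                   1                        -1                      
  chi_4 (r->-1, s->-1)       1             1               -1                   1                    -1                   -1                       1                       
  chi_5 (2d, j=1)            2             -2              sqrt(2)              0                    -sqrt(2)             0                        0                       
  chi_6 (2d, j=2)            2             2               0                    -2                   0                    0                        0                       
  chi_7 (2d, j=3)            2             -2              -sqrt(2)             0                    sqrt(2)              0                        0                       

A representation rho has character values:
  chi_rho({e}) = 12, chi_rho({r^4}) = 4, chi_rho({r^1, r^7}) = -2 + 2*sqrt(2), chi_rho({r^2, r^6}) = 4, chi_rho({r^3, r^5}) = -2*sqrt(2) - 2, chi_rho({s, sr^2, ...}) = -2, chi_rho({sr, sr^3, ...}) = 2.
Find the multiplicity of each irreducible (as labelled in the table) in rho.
Multiplicities: chi_1: 1, chi_2: 1, chi_3: 1, chi_4: 3, chi_5: 2, chi_6: 1, chi_7: 0.

Reasoning: Use <chi_rho, chi> = (1/|G|) sum_C |C| * chi_rho(C) * conj(chi(C)) with |G| = 16 for each irreducible chi in the table:
  <chi_rho, chi_1> = (1/16)[1*(12)*conj(1) + 1*(4)*conj(1) + 2*(-2 + 2*sqrt(2))*conj(1) + 2*(4)*conj(1) + 2*(-2*sqrt(2) - 2)*conj(1) + 4*(-2)*conj(1) + 4*(2)*conj(1)]
      = (1/16)[(12) + (4) + (-4 + 4*sqrt(2)) + (8) + (-4*sqrt(2) - 4) + (-8) + (8)] = 16/16 = 1
  <chi_rho, chi_2> = (1/16)[1*(12)*conj(1) + 1*(4)*conj(1) + 2*(-2 + 2*sqrt(2))*conj(1) + 2*(4)*conj(1) + 2*(-2*sqrt(2) - 2)*conj(1) + 4*(-2)*conj(-1) + 4*(2)*conj(-1)]
      = (1/16)[(12) + (4) + (-4 + 4*sqrt(2)) + (8) + (-4*sqrt(2) - 4) + (8) + (-8)] = 16/16 = 1
  <chi_rho, chi_3> = (1/16)[1*(12)*conj(1) + 1*(4)*conj(1) + 2*(-2 + 2*sqrt(2))*conj(-1) + 2*(4)*conj(1) + 2*(-2*sqrt(2) - 2)*conj(-1) + 4*(-2)*conj(1) + 4*(2)*conj(-1)]
      = (1/16)[(12) + (4) + (4 - 4*sqrt(2)) + (8) + (4 + 4*sqrt(2)) + (-8) + (-8)] = 16/16 = 1
  <chi_rho, chi_4> = (1/16)[1*(12)*conj(1) + 1*(4)*conj(1) + 2*(-2 + 2*sqrt(2))*conj(-1) + 2*(4)*conj(1) + 2*(-2*sqrt(2) - 2)*conj(-1) + 4*(-2)*conj(-1) + 4*(2)*conj(1)]
      = (1/16)[(12) + (4) + (4 - 4*sqrt(2)) + (8) + (4 + 4*sqrt(2)) + (8) + (8)] = 48/16 = 3
  <chi_rho, chi_5> = (1/16)[1*(12)*conj(2) + 1*(4)*conj(-2) + 2*(-2 + 2*sqrt(2))*conj(sqrt(2)) + 2*(4)*conj(0) + 2*(-2*sqrt(2) - 2)*conj(-sqrt(2)) + 4*(-2)*conj(0) + 4*(2)*conj(0)]
      = (1/16)[(24) + (-8) + (8 - 4*sqrt(2)) + (0) + (4*sqrt(2) + 8) + (0) + (0)] = 32/16 = 2
  <chi_rho, chi_6> = (1/16)[1*(12)*conj(2) + 1*(4)*conj(2) + 2*(-2 + 2*sqrt(2))*conj(0) + 2*(4)*conj(-2) + 2*(-2*sqrt(2) - 2)*conj(0) + 4*(-2)*conj(0) + 4*(2)*conj(0)]
      = (1/16)[(24) + (8) + (0) + (-16) + (0) + (0) + (0)] = 16/16 = 1
  <chi_rho, chi_7> = (1/16)[1*(12)*conj(2) + 1*(4)*conj(-2) + 2*(-2 + 2*sqrt(2))*conj(-sqrt(2)) + 2*(4)*conj(0) + 2*(-2*sqrt(2) - 2)*conj(sqrt(2)) + 4*(-2)*conj(0) + 4*(2)*conj(0)]
      = (1/16)[(24) + (-8) + (-8 + 4*sqrt(2)) + (0) + (-8 - 4*sqrt(2)) + (0) + (0)] = 0/16 = 0
Dimension check: dim(rho) = sum (mult * dim) = 1*1 + 1*1 + 1*1 + 3*1 + 2*2 + 1*2 + 0*2 = 12 = chi_rho(e) = 12.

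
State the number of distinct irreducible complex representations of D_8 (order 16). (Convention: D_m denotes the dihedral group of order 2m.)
7

Why: The number of irreducible complex representations of a finite group equals its number of conjugacy classes. D_8 has 7 conjugacy classes (n/2 + 3 for n even), so D_8 (order 16) has exactly 7 irreducible complex representations.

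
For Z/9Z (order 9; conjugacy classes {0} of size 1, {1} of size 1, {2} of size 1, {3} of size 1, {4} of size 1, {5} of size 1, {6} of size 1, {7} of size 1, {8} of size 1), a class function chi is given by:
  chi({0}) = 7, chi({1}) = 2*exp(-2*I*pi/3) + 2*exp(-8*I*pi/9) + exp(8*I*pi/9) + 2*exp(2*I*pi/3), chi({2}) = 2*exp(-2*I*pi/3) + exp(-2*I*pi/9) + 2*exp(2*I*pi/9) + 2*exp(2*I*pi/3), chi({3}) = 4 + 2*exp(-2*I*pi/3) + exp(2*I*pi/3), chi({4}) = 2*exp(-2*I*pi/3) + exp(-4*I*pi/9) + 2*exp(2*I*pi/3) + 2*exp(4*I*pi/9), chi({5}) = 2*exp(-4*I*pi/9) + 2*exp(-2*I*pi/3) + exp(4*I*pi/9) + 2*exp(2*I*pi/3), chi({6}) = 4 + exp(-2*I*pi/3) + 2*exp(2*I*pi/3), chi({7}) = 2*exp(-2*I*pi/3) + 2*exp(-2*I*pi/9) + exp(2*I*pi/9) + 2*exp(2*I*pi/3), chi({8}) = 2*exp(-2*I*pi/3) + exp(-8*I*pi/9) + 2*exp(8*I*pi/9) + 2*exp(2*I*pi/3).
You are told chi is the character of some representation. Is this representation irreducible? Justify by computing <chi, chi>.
Not irreducible (reducible): <chi, chi> = 13 > 1.

Details: <chi, chi> = (1/|G|) sum_C |C| * |chi(C)|^2 = (1/9)[1*|7|^2 + 1*|2*exp(-2*I*pi/3) + 2*exp(-8*I*pi/9) + exp(8*I*pi/9) + 2*exp(2*I*pi/3)|^2 + 1*|2*exp(-2*I*pi/3) + exp(-2*I*pi/9) + 2*exp(2*I*pi/9) + 2*exp(2*I*pi/3)|^2 + 1*|4 + 2*exp(-2*I*pi/3) + exp(2*I*pi/3)|^2 + 1*|2*exp(-2*I*pi/3) + exp(-4*I*pi/9) + 2*exp(2*I*pi/3) + 2*exp(4*I*pi/9)|^2 + 1*|2*exp(-4*I*pi/9) + 2*exp(-2*I*pi/3) + exp(4*I*pi/9) + 2*exp(2*I*pi/3)|^2 + 1*|4 + exp(-2*I*pi/3) + 2*exp(2*I*pi/3)|^2 + 1*|2*exp(-2*I*pi/3) + 2*exp(-2*I*pi/9) + exp(2*I*pi/9) + 2*exp(2*I*pi/3)|^2 + 1*|2*exp(-2*I*pi/3) + exp(-8*I*pi/9) + 2*exp(8*I*pi/9) + 2*exp(2*I*pi/3)|^2]
  = (1/9)[(49) + (13 + 6*exp(-4*I*pi/9) + 8*exp(-2*I*pi/9) + 4*exp(-2*I*pi/3) + 4*exp(2*I*pi/3) + 8*exp(2*I*pi/9) + 6*exp(4*I*pi/9)) + (13 + 8*exp(-4*I*pi/9) + 4*exp(-2*I*pi/3) + 6*exp(-8*I*pi/9) + 6*exp(8*I*pi/9) + 4*exp(2*I*pi/3) + 8*exp(4*I*pi/9)) + (7) + (13 + 6*exp(-2*I*pi/9) + 4*exp(-2*I*pi/3) + 8*exp(-8*I*pi/9) + 8*exp(8*I*pi/9) + 4*exp(2*I*pi/3) + 6*exp(2*I*pi/9)) + (13 + 6*exp(-2*I*pi/9) + 4*exp(-2*I*pi/3) + 8*exp(-8*I*pi/9) + 8*exp(8*I*pi/9) + 4*exp(2*I*pi/3) + 6*exp(2*I*pi/9)) + (7) + (13 + 8*exp(-4*I*pi/9) + 4*exp(-2*I*pi/3) + 6*exp(-8*I*pi/9) + 6*exp(8*I*pi/9) + 4*exp(2*I*pi/3) + 8*exp(4*I*pi/9)) + (13 + 6*exp(-4*I*pi/9) + 8*exp(-2*I*pi/9) + 4*exp(-2*I*pi/3) + 4*exp(2*I*pi/3) + 8*exp(2*I*pi/9) + 6*exp(4*I*pi/9))] = 117/9 = 13.
(Exp terms are combined using exp(i*s)*conj(exp(i*t)) = exp(i*(s-t)), and sums of them are collapsed using the identity that for every m > 1 the m distinct m-th roots of unity sum to 0, e.g. 1 + exp(2*I*pi/3) + exp(-2*I*pi/3) = 0.)
A character is irreducible iff <chi, chi> = 1, so this representation is reducible.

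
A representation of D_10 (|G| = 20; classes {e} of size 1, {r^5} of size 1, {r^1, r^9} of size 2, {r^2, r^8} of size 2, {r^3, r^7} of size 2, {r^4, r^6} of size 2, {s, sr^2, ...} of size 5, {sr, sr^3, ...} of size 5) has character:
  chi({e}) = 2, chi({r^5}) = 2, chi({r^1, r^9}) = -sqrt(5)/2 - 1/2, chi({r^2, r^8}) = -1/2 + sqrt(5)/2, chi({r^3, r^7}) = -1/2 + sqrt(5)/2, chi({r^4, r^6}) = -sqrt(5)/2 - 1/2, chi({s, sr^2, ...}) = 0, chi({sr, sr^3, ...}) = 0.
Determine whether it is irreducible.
Irreducible: <chi, chi> = 1.

Explanation: <chi, chi> = (1/|G|) sum_C |C| * |chi(C)|^2 = (1/20)[1*|2|^2 + 1*|2|^2 + 2*|-sqrt(5)/2 - 1/2|^2 + 2*|-1/2 + sqrt(5)/2|^2 + 2*|-1/2 + sqrt(5)/2|^2 + 2*|-sqrt(5)/2 - 1/2|^2 + 5*|0|^2 + 5*|0|^2]
  = (1/20)[(4) + (4) + (sqrt(5) + 3) + (3 - sqrt(5)) + (3 - sqrt(5)) + (sqrt(5) + 3) + (0) + (0)] = 20/20 = 1.
A character is irreducible iff <chi, chi> = 1, so this representation is irreducible.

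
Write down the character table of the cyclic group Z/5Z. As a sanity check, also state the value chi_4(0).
Character table of Z/5Z (irreps indexed chi_0,...,chi_4 with chi_k(m) = zeta_5^(k*m), zeta_5 = exp(2*pi*i/5)):
  irrep \ class  {0} (size 1)  {1} (size 1)    {2} (size 1)    {3} (size 1)    {4} (size 1)  
  chi_0          1             1               1               1               1             
  chi_1          1             exp(2*I*pi/5)   exp(4*I*pi/5)   exp(-4*I*pi/5)  exp(-2*I*pi/5)
  chi_2          1             exp(4*I*pi/5)   exp(-2*I*pi/5)  exp(2*I*pi/5)   exp(-4*I*pi/5)
  chi_3          1             exp(-4*I*pi/5)  exp(2*I*pi/5)   exp(-2*I*pi/5)  exp(4*I*pi/5) 
  chi_4          1             exp(-2*I*pi/5)  exp(-4*I*pi/5)  exp(4*I*pi/5)   exp(2*I*pi/5) 

Spot check: chi_4(0) = zeta_5^(4*0) = zeta_5^0 = 1.

Derivation: Z/5Z is abelian, so all 5 irreducible complex representations are 1-dimensional. They are given by chi_k(m) = zeta_5^(k*m) for k = 0,...,4. Row orthogonality: sum_m chi_k(m) conj(chi_l(m)) = 5 * [k = l].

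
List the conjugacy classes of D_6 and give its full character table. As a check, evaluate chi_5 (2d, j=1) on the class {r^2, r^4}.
Conjugacy classes: {e} of size 1, {r^3} of size 1, {r^1, r^5} of size 2, {r^2, r^4} of size 2, {s, sr^2, ...} of size 3, {sr, sr^3, ...} of size 3.
Character table:
  irrep \ class              {e} (size 1)  {r^3} (size 1)  {r^1, r^5} (size 2)  {r^2, r^4} (size 2)  {s, sr^2, ...} (size 3)  {sr, sr^3, ...} (size 3)
  chi_1 (triv)               1             1               1                    1                    1                        1                       
  chi_2 (sign: r->1, s->-1)  1             1               1                    1                    -1                       -1                      
  chi_3 (r->-1, s->1)        1             -1              -1                   1                    1                        -1                      
  chi_4 (r->-1, s->-1)       1             -1              -1                   1                    -1                       1                       
  chi_5 (2d, j=1)            2             -2              1                    -1                   0                        0                       
  chi_6 (2d, j=2)            2             2               -1                   -1                   0                        0                       

Spot check: chi_5 (2d, j=1) on {r^2, r^4} = -1.

Working: D_6 has order 2*6 = 12 with 6 conjugacy classes, hence 6 irreducibles. Sum of squared dims 1 + 1 + 1 + 1 + 4 + 4 = 12 = |G|. Linear characters come from the abelianisation; the 2-dimensional irreps have character r^k -> 2*cos(2*pi*j*k/6), reflections -> 0.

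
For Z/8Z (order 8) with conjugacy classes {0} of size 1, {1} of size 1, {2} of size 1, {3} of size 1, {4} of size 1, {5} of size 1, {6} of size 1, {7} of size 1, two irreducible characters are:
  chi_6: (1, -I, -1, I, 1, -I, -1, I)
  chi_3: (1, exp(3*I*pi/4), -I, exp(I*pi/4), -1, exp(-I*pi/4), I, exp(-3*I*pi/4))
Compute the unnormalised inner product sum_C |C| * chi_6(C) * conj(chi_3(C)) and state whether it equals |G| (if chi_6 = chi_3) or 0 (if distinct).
Sum = 0; so <chi_6, chi_3> = 0 (distinct irreducibles are orthogonal).

Explanation: Compute term by term over conjugacy classes (|C| * chi_6(C) * conj(chi_3(C))):
  1*(1)*conj(1) + 1*(-I)*conj(exp(3*I*pi/4)) + 1*(-1)*conj(-I) + 1*(I)*conj(exp(I*pi/4)) + 1*(1)*conj(-1) + 1*(-I)*conj(exp(-I*pi/4)) + 1*(-1)*conj(I) + 1*(I)*conj(exp(-3*I*pi/4))
  = (1) + (-exp(-I*pi/4)) + (-I) + (exp(I*pi/4)) + (-1) + (-exp(3*I*pi/4)) + (I) + (exp(-3*I*pi/4))
  = 0.
(Exp terms are combined using exp(i*s)*conj(exp(i*t)) = exp(i*(s-t)), and sums of them are collapsed using the identity that for every m > 1 the m distinct m-th roots of unity sum to 0, e.g. 1 + exp(2*I*pi/3) + exp(-2*I*pi/3) = 0.)
Dividing by |G| = 8 gives 0/8 = 0, matching the row-orthogonality relation <chi_6, chi_3> = [chi_6 = chi_3].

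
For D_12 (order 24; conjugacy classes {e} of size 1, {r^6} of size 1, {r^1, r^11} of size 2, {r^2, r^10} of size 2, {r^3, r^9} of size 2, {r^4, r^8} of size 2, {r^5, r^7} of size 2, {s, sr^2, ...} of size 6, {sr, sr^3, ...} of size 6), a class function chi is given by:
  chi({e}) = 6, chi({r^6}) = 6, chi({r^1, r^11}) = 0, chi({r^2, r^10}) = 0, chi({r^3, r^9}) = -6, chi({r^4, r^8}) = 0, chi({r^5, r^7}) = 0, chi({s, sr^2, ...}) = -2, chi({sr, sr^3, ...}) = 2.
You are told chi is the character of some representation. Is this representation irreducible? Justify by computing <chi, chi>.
Not irreducible (reducible): <chi, chi> = 8 > 1.

Details: <chi, chi> = (1/|G|) sum_C |C| * |chi(C)|^2 = (1/24)[1*|6|^2 + 1*|6|^2 + 2*|0|^2 + 2*|0|^2 + 2*|-6|^2 + 2*|0|^2 + 2*|0|^2 + 6*|-2|^2 + 6*|2|^2]
  = (1/24)[(36) + (36) + (0) + (0) + (72) + (0) + (0) + (24) + (24)] = 192/24 = 8.
A character is irreducible iff <chi, chi> = 1, so this representation is reducible.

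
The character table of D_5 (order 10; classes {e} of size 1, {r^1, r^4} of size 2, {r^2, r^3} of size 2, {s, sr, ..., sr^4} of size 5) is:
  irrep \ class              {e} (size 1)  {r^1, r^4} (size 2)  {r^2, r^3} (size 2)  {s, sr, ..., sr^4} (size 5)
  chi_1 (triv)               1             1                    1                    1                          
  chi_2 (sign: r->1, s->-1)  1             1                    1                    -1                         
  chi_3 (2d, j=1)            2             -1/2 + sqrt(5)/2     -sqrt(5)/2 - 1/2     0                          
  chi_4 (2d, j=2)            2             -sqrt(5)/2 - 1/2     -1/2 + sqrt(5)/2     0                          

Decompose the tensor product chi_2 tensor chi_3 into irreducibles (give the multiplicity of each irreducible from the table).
chi_2 tensor chi_3 = chi_3 (all other irreducibles have multiplicity 0).

The character of a tensor product is the pointwise product (chi_2 * chi_3)(C) = chi_2(C) * chi_3(C):
  {e}: (1)*(2), {r^1, r^4}: (1)*(-1/2 + sqrt(5)/2), {r^2, r^3}: (1)*(-sqrt(5)/2 - 1/2), {s, sr, ..., sr^4}: (-1)*(0)
so (chi_2 * chi_3) takes values
  {e} -> 2, {r^1, r^4} -> -1/2 + sqrt(5)/2, {r^2, r^3} -> -sqrt(5)/2 - 1/2, {s, sr, ..., sr^4} -> 0.
Now take the inner product of this character with each irreducible chi from the table, <chi_2*chi_3, chi> = (1/10) sum_C |C| (chi_2*chi_3)(C) conj(chi(C)):
  <chi_2*chi_3, chi_1> = (1/10)[1*(2)*conj(1) + 2*(-1/2 + sqrt(5)/2)*conj(1) + 2*(-sqrt(5)/2 - 1/2)*conj(1) + 5*(0)*conj(1)]
      = (1/10)[(2) + (-1 + sqrt(5)) + (-sqrt(5) - 1) + (0)] = 0/10 = 0
  <chi_2*chi_3, chi_2> = (1/10)[1*(2)*conj(1) + 2*(-1/2 + sqrt(5)/2)*conj(1) + 2*(-sqrt(5)/2 - 1/2)*conj(1) + 5*(0)*conj(-1)]
      = (1/10)[(2) + (-1 + sqrt(5)) + (-sqrt(5) - 1) + (0)] = 0/10 = 0
  <chi_2*chi_3, chi_3> = (1/10)[1*(2)*conj(2) + 2*(-1/2 + sqrt(5)/2)*conj(-1/2 + sqrt(5)/2) + 2*(-sqrt(5)/2 - 1/2)*conj(-sqrt(5)/2 - 1/2) + 5*(0)*conj(0)]
      = (1/10)[(4) + (3 - sqrt(5)) + (sqrt(5) + 3) + (0)] = 10/10 = 1
  <chi_2*chi_3, chi_4> = (1/10)[1*(2)*conj(2) + 2*(-1/2 + sqrt(5)/2)*conj(-sqrt(5)/2 - 1/2) + 2*(-sqrt(5)/2 - 1/2)*conj(-1/2 + sqrt(5)/2) + 5*(0)*conj(0)]
      = (1/10)[(4) + (-2) + (-2) + (0)] = 0/10 = 0
Hence the multiplicities are chi_3: 1. Dimension check: dim(chi_2)*dim(chi_3) = 1*2 = 2 and sum (mult * dim) = 1*2 = 2.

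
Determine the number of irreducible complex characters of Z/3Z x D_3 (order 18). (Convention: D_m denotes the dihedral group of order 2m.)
9

Why: The number of irreducible complex representations of a finite group equals its number of conjugacy classes. For a direct product, #classes(G x H) = #classes(G) * #classes(H). Z/3Z has 3 classes (abelian), D_3 has 3 classes, so 3 * 3 = 9, so Z/3Z x D_3 (order 18) has exactly 9 irreducible complex representations.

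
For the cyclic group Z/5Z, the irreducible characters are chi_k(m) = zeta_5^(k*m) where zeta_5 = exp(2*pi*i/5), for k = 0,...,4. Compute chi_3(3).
chi_3(3) = zeta_5^9 = exp(-2*I*pi/5)

Proof sketch: chi_3(3) = zeta_5^(3*3) = zeta_5^9. Since zeta_5^5 = 1, this equals zeta_5^4 = exp(2*pi*i*4/5) = exp(-2*I*pi/5).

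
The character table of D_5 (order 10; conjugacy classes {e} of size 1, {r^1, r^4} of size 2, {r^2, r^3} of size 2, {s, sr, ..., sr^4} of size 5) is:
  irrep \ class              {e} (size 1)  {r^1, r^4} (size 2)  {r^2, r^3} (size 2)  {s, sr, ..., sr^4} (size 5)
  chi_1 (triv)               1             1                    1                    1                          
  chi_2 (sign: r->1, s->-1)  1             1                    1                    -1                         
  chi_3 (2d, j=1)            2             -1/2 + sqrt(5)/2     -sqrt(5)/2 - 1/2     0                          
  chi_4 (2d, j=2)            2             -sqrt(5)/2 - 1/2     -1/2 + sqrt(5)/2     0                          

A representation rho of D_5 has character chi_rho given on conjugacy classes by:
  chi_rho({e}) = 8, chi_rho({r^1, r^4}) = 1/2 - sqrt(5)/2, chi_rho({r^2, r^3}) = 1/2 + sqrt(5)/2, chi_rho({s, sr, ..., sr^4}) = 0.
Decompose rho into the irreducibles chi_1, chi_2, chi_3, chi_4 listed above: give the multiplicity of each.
Multiplicities: chi_1: 1, chi_2: 1, chi_3: 1, chi_4: 2.

Justification: Use <chi_rho, chi> = (1/|G|) sum_C |C| * chi_rho(C) * conj(chi(C)) with |G| = 10 for each irreducible chi in the table:
  <chi_rho, chi_1> = (1/10)[1*(8)*conj(1) + 2*(1/2 - sqrt(5)/2)*conj(1) + 2*(1/2 + sqrt(5)/2)*conj(1) + 5*(0)*conj(1)]
      = (1/10)[(8) + (1 - sqrt(5)) + (1 + sqrt(5)) + (0)] = 10/10 = 1
  <chi_rho, chi_2> = (1/10)[1*(8)*conj(1) + 2*(1/2 - sqrt(5)/2)*conj(1) + 2*(1/2 + sqrt(5)/2)*conj(1) + 5*(0)*conj(-1)]
      = (1/10)[(8) + (1 - sqrt(5)) + (1 + sqrt(5)) + (0)] = 10/10 = 1
  <chi_rho, chi_3> = (1/10)[1*(8)*conj(2) + 2*(1/2 - sqrt(5)/2)*conj(-1/2 + sqrt(5)/2) + 2*(1/2 + sqrt(5)/2)*conj(-sqrt(5)/2 - 1/2) + 5*(0)*conj(0)]
      = (1/10)[(16) + (-3 + sqrt(5)) + (-3 - sqrt(5)) + (0)] = 10/10 = 1
  <chi_rho, chi_4> = (1/10)[1*(8)*conj(2) + 2*(1/2 - sqrt(5)/2)*conj(-sqrt(5)/2 - 1/2) + 2*(1/2 + sqrt(5)/2)*conj(-1/2 + sqrt(5)/2) + 5*(0)*conj(0)]
      = (1/10)[(16) + (2) + (2) + (0)] = 20/10 = 2
Dimension check: dim(rho) = sum (mult * dim) = 1*1 + 1*1 + 1*2 + 2*2 = 8 = chi_rho(e) = 8.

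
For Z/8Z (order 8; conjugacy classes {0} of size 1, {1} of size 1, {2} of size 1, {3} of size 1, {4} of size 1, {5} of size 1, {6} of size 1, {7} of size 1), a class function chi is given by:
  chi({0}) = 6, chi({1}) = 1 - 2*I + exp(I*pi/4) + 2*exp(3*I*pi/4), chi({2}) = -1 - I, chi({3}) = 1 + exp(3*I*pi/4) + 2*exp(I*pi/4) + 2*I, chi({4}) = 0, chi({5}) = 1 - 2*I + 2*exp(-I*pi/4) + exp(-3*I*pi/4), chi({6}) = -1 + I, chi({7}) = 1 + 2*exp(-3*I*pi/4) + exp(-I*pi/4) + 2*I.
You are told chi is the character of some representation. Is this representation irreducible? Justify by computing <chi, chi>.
Not irreducible (reducible): <chi, chi> = 10 > 1.

Solution. <chi, chi> = (1/|G|) sum_C |C| * |chi(C)|^2 = (1/8)[1*|6|^2 + 1*|1 - 2*I + exp(I*pi/4) + 2*exp(3*I*pi/4)|^2 + 1*|-1 - I|^2 + 1*|1 + exp(3*I*pi/4) + 2*exp(I*pi/4) + 2*I|^2 + 1*|0|^2 + 1*|1 - 2*I + 2*exp(-I*pi/4) + exp(-3*I*pi/4)|^2 + 1*|-1 + I|^2 + 1*|1 + 2*exp(-3*I*pi/4) + exp(-I*pi/4) + 2*I|^2]
  = (1/8)[(36) + (10 + 6*exp(-3*I*pi/4) - exp(I*pi/4) - 3*exp(-I*pi/4) + 4*exp(3*I*pi/4)) + (2) + (10 + 4*exp(-I*pi/4) - 3*exp(3*I*pi/4) - exp(-3*I*pi/4) + 6*exp(I*pi/4)) + (0) + (10 + 4*exp(-I*pi/4) - 3*exp(3*I*pi/4) - exp(-3*I*pi/4) + 6*exp(I*pi/4)) + (2) + (10 + 6*exp(-3*I*pi/4) - exp(I*pi/4) - 3*exp(-I*pi/4) + 4*exp(3*I*pi/4))] = 80/8 = 10.
(Exp terms are combined using exp(i*s)*conj(exp(i*t)) = exp(i*(s-t)), and sums of them are collapsed using the identity that for every m > 1 the m distinct m-th roots of unity sum to 0, e.g. 1 + exp(2*I*pi/3) + exp(-2*I*pi/3) = 0.)
A character is irreducible iff <chi, chi> = 1, so this representation is reducible.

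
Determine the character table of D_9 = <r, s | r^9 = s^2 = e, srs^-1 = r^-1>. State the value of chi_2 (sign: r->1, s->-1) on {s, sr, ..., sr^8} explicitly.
Conjugacy classes: {e} of size 1, {r^1, r^8} of size 2, {r^2, r^7} of size 2, {r^3, r^6} of size 2, {r^4, r^5} of size 2, {s, sr, ..., sr^8} of size 9.
Character table:
  irrep \ class              {e} (size 1)  {r^1, r^8} (size 2)  {r^2, r^7} (size 2)  {r^3, r^6} (size 2)  {r^4, r^5} (size 2)  {s, sr, ..., sr^8} (size 9)
  chi_1 (triv)               1             1                    1                    1                    1                    1                          
  chi_2 (sign: r->1, s->-1)  1             1                    1                    1                    1                    -1                         
  chi_3 (2d, j=1)            2             2*cos(2*pi/9)        2*cos(4*pi/9)        -1                   -2*cos(pi/9)         0                          
  chi_4 (2d, j=2)            2             2*cos(4*pi/9)        -2*cos(pi/9)         -1                   2*cos(2*pi/9)        0                          
  chi_5 (2d, j=3)            2             -1                   -1                   2                    -1                   0                          
  chi_6 (2d, j=4)            2             -2*cos(pi/9)         2*cos(2*pi/9)        -1                   2*cos(4*pi/9)        0                          

Spot check: chi_2 (sign: r->1, s->-1) on {s, sr, ..., sr^8} = -1.

Reasoning: D_9 has order 2*9 = 18 with 6 conjugacy classes, hence 6 irreducibles. Sum of squared dims 1 + 1 + 4 + 4 + 4 + 4 = 18 = |G|. Linear characters come from the abelianisation; the 2-dimensional irreps have character r^k -> 2*cos(2*pi*j*k/9), reflections -> 0.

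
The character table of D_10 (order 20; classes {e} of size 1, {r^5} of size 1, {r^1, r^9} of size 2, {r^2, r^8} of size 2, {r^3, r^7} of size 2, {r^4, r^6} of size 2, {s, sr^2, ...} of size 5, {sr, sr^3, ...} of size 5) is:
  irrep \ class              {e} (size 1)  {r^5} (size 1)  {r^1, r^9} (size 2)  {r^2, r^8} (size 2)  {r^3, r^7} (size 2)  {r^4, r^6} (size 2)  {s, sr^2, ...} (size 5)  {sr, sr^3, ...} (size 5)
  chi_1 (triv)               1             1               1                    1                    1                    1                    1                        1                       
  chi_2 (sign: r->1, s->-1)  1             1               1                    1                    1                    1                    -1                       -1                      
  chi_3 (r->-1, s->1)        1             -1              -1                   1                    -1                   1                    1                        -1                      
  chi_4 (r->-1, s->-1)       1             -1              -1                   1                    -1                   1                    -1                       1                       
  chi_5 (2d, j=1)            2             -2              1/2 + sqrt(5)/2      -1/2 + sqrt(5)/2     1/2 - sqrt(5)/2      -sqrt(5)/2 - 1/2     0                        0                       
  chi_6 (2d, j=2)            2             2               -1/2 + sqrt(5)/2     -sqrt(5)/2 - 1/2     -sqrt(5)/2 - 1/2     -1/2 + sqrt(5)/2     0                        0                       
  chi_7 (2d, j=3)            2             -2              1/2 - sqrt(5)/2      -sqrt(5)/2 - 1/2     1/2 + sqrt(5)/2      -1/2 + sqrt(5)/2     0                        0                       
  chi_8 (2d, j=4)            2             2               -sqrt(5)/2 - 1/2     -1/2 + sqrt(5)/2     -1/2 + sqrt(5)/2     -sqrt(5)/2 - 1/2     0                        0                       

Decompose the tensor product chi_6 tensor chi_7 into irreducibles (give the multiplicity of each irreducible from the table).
chi_6 tensor chi_7 = chi_3 + chi_4 + chi_5 (all other irreducibles have multiplicity 0).

Working: The character of a tensor product is the pointwise product (chi_6 * chi_7)(C) = chi_6(C) * chi_7(C):
  {e}: (2)*(2), {r^5}: (2)*(-2), {r^1, r^9}: (-1/2 + sqrt(5)/2)*(1/2 - sqrt(5)/2), {r^2, r^8}: (-sqrt(5)/2 - 1/2)*(-sqrt(5)/2 - 1/2), {r^3, r^7}: (-sqrt(5)/2 - 1/2)*(1/2 + sqrt(5)/2), {r^4, r^6}: (-1/2 + sqrt(5)/2)*(-1/2 + sqrt(5)/2), {s, sr^2, ...}: (0)*(0), {sr, sr^3, ...}: (0)*(0)
so (chi_6 * chi_7) takes values
  {e} -> 4, {r^5} -> -4, {r^1, r^9} -> -3/2 + sqrt(5)/2, {r^2, r^8} -> sqrt(5)/2 + 3/2, {r^3, r^7} -> -3/2 - sqrt(5)/2, {r^4, r^6} -> 3/2 - sqrt(5)/2, {s, sr^2, ...} -> 0, {sr, sr^3, ...} -> 0.
Now take the inner product of this character with each irreducible chi from the table, <chi_6*chi_7, chi> = (1/20) sum_C |C| (chi_6*chi_7)(C) conj(chi(C)):
  <chi_6*chi_7, chi_1> = (1/20)[1*(4)*conj(1) + 1*(-4)*conj(1) + 2*(-3/2 + sqrt(5)/2)*conj(1) + 2*(sqrt(5)/2 + 3/2)*conj(1) + 2*(-3/2 - sqrt(5)/2)*conj(1) + 2*(3/2 - sqrt(5)/2)*conj(1) + 5*(0)*conj(1) + 5*(0)*conj(1)]
      = (1/20)[(4) + (-4) + (-3 + sqrt(5)) + (sqrt(5) + 3) + (-3 - sqrt(5)) + (3 - sqrt(5)) + (0) + (0)] = 0/20 = 0
  <chi_6*chi_7, chi_2> = (1/20)[1*(4)*conj(1) + 1*(-4)*conj(1) + 2*(-3/2 + sqrt(5)/2)*conj(1) + 2*(sqrt(5)/2 + 3/2)*conj(1) + 2*(-3/2 - sqrt(5)/2)*conj(1) + 2*(3/2 - sqrt(5)/2)*conj(1) + 5*(0)*conj(-1) + 5*(0)*conj(-1)]
      = (1/20)[(4) + (-4) + (-3 + sqrt(5)) + (sqrt(5) + 3) + (-3 - sqrt(5)) + (3 - sqrt(5)) + (0) + (0)] = 0/20 = 0
  <chi_6*chi_7, chi_3> = (1/20)[1*(4)*conj(1) + 1*(-4)*conj(-1) + 2*(-3/2 + sqrt(5)/2)*conj(-1) + 2*(sqrt(5)/2 + 3/2)*conj(1) + 2*(-3/2 - sqrt(5)/2)*conj(-1) + 2*(3/2 - sqrt(5)/2)*conj(1) + 5*(0)*conj(1) + 5*(0)*conj(-1)]
      = (1/20)[(4) + (4) + (3 - sqrt(5)) + (sqrt(5) + 3) + (sqrt(5) + 3) + (3 - sqrt(5)) + (0) + (0)] = 20/20 = 1
  <chi_6*chi_7, chi_4> = (1/20)[1*(4)*conj(1) + 1*(-4)*conj(-1) + 2*(-3/2 + sqrt(5)/2)*conj(-1) + 2*(sqrt(5)/2 + 3/2)*conj(1) + 2*(-3/2 - sqrt(5)/2)*conj(-1) + 2*(3/2 - sqrt(5)/2)*conj(1) + 5*(0)*conj(-1) + 5*(0)*conj(1)]
      = (1/20)[(4) + (4) + (3 - sqrt(5)) + (sqrt(5) + 3) + (sqrt(5) + 3) + (3 - sqrt(5)) + (0) + (0)] = 20/20 = 1
  <chi_6*chi_7, chi_5> = (1/20)[1*(4)*conj(2) + 1*(-4)*conj(-2) + 2*(-3/2 + sqrt(5)/2)*conj(1/2 + sqrt(5)/2) + 2*(sqrt(5)/2 + 3/2)*conj(-1/2 + sqrt(5)/2) + 2*(-3/2 - sqrt(5)/2)*conj(1/2 - sqrt(5)/2) + 2*(3/2 - sqrt(5)/2)*conj(-sqrt(5)/2 - 1/2) + 5*(0)*conj(0) + 5*(0)*conj(0)]
      = (1/20)[(8) + (8) + (1 - sqrt(5)) + (1 + sqrt(5)) + (1 + sqrt(5)) + (1 - sqrt(5)) + (0) + (0)] = 20/20 = 1
  <chi_6*chi_7, chi_6> = (1/20)[1*(4)*conj(2) + 1*(-4)*conj(2) + 2*(-3/2 + sqrt(5)/2)*conj(-1/2 + sqrt(5)/2) + 2*(sqrt(5)/2 + 3/2)*conj(-sqrt(5)/2 - 1/2) + 2*(-3/2 - sqrt(5)/2)*conj(-sqrt(5)/2 - 1/2) + 2*(3/2 - sqrt(5)/2)*conj(-1/2 + sqrt(5)/2) + 5*(0)*conj(0) + 5*(0)*conj(0)]
      = (1/20)[(8) + (-8) + (4 - 2*sqrt(5)) + (-2*sqrt(5) - 4) + (4 + 2*sqrt(5)) + (-4 + 2*sqrt(5)) + (0) + (0)] = 0/20 = 0
  <chi_6*chi_7, chi_7> = (1/20)[1*(4)*conj(2) + 1*(-4)*conj(-2) + 2*(-3/2 + sqrt(5)/2)*conj(1/2 - sqrt(5)/2) + 2*(sqrt(5)/2 + 3/2)*conj(-sqrt(5)/2 - 1/2) + 2*(-3/2 - sqrt(5)/2)*conj(1/2 + sqrt(5)/2) + 2*(3/2 - sqrt(5)/2)*conj(-1/2 + sqrt(5)/2) + 5*(0)*conj(0) + 5*(0)*conj(0)]
      = (1/20)[(8) + (8) + (-4 + 2*sqrt(5)) + (-2*sqrt(5) - 4) + (-2*sqrt(5) - 4) + (-4 + 2*sqrt(5)) + (0) + (0)] = 0/20 = 0
  <chi_6*chi_7, chi_8> = (1/20)[1*(4)*conj(2) + 1*(-4)*conj(2) + 2*(-3/2 + sqrt(5)/2)*conj(-sqrt(5)/2 - 1/2) + 2*(sqrt(5)/2 + 3/2)*conj(-1/2 + sqrt(5)/2) + 2*(-3/2 - sqrt(5)/2)*conj(-1/2 + sqrt(5)/2) + 2*(3/2 - sqrt(5)/2)*conj(-sqrt(5)/2 - 1/2) + 5*(0)*conj(0) + 5*(0)*conj(0)]
      = (1/20)[(8) + (-8) + (-1 + sqrt(5)) + (1 + sqrt(5)) + (-sqrt(5) - 1) + (1 - sqrt(5)) + (0) + (0)] = 0/20 = 0
Hence the multiplicities are chi_3: 1, chi_4: 1, chi_5: 1. Dimension check: dim(chi_6)*dim(chi_7) = 2*2 = 4 and sum (mult * dim) = 1*1 + 1*1 + 1*2 = 4.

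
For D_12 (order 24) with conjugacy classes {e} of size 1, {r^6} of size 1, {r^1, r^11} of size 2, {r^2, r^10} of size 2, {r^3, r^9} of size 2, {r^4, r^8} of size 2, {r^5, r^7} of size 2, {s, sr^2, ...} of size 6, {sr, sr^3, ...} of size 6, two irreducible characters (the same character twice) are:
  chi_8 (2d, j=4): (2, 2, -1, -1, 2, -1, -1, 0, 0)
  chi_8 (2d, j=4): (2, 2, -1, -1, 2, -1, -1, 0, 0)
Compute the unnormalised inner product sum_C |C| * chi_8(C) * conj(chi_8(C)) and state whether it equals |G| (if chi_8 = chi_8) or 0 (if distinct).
Sum = 24 = |G| = 24; so <chi_8, chi_8> = 1 (norm-1 confirms irreducibility).

Reasoning: Compute term by term over conjugacy classes (|C| * chi_8(C) * conj(chi_8(C))):
  1*(2)*conj(2) + 1*(2)*conj(2) + 2*(-1)*conj(-1) + 2*(-1)*conj(-1) + 2*(2)*conj(2) + 2*(-1)*conj(-1) + 2*(-1)*conj(-1) + 6*(0)*conj(0) + 6*(0)*conj(0)
  = (4) + (4) + (2) + (2) + (8) + (2) + (2) + (0) + (0)
  = 24.
Dividing by |G| = 24 gives 24/24 = 1, matching the row-orthogonality relation <chi_8, chi_8> = [chi_8 = chi_8].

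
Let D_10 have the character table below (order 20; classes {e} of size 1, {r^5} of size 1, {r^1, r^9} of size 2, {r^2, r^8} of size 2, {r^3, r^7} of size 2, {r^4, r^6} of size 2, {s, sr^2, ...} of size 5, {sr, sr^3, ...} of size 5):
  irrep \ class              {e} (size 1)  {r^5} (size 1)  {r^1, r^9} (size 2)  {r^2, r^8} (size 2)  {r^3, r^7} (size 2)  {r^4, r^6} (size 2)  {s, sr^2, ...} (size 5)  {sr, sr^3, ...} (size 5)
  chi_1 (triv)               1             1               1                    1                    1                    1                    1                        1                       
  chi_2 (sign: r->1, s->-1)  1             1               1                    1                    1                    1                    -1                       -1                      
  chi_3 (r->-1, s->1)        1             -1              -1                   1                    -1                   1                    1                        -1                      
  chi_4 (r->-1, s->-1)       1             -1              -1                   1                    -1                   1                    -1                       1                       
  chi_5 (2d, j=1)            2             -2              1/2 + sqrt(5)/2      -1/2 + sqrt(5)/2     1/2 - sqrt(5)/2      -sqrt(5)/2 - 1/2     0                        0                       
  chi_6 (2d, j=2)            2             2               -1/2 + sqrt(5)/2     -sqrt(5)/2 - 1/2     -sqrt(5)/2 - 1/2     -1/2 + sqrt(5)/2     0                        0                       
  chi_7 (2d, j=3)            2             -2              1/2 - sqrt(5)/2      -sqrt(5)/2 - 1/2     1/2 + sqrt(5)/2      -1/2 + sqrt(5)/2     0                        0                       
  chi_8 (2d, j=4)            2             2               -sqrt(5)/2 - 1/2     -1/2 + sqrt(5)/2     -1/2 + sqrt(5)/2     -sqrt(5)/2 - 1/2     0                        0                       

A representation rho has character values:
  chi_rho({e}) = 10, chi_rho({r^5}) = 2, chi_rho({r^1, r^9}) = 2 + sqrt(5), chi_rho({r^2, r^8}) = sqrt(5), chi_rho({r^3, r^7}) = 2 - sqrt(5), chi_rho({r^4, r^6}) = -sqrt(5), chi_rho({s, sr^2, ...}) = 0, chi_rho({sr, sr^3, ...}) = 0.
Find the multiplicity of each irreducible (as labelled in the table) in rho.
Multiplicities: chi_1: 1, chi_2: 1, chi_3: 0, chi_4: 0, chi_5: 2, chi_6: 1, chi_7: 0, chi_8: 1.

Details: Use <chi_rho, chi> = (1/|G|) sum_C |C| * chi_rho(C) * conj(chi(C)) with |G| = 20 for each irreducible chi in the table:
  <chi_rho, chi_1> = (1/20)[1*(10)*conj(1) + 1*(2)*conj(1) + 2*(2 + sqrt(5))*conj(1) + 2*(sqrt(5))*conj(1) + 2*(2 - sqrt(5))*conj(1) + 2*(-sqrt(5))*conj(1) + 5*(0)*conj(1) + 5*(0)*conj(1)]
      = (1/20)[(10) + (2) + (4 + 2*sqrt(5)) + (2*sqrt(5)) + (4 - 2*sqrt(5)) + (-2*sqrt(5)) + (0) + (0)] = 20/20 = 1
  <chi_rho, chi_2> = (1/20)[1*(10)*conj(1) + 1*(2)*conj(1) + 2*(2 + sqrt(5))*conj(1) + 2*(sqrt(5))*conj(1) + 2*(2 - sqrt(5))*conj(1) + 2*(-sqrt(5))*conj(1) + 5*(0)*conj(-1) + 5*(0)*conj(-1)]
      = (1/20)[(10) + (2) + (4 + 2*sqrt(5)) + (2*sqrt(5)) + (4 - 2*sqrt(5)) + (-2*sqrt(5)) + (0) + (0)] = 20/20 = 1
  <chi_rho, chi_3> = (1/20)[1*(10)*conj(1) + 1*(2)*conj(-1) + 2*(2 + sqrt(5))*conj(-1) + 2*(sqrt(5))*conj(1) + 2*(2 - sqrt(5))*conj(-1) + 2*(-sqrt(5))*conj(1) + 5*(0)*conj(1) + 5*(0)*conj(-1)]
      = (1/20)[(10) + (-2) + (-2*sqrt(5) - 4) + (2*sqrt(5)) + (-4 + 2*sqrt(5)) + (-2*sqrt(5)) + (0) + (0)] = 0/20 = 0
  <chi_rho, chi_4> = (1/20)[1*(10)*conj(1) + 1*(2)*conj(-1) + 2*(2 + sqrt(5))*conj(-1) + 2*(sqrt(5))*conj(1) + 2*(2 - sqrt(5))*conj(-1) + 2*(-sqrt(5))*conj(1) + 5*(0)*conj(-1) + 5*(0)*conj(1)]
      = (1/20)[(10) + (-2) + (-2*sqrt(5) - 4) + (2*sqrt(5)) + (-4 + 2*sqrt(5)) + (-2*sqrt(5)) + (0) + (0)] = 0/20 = 0
  <chi_rho, chi_5> = (1/20)[1*(10)*conj(2) + 1*(2)*conj(-2) + 2*(2 + sqrt(5))*conj(1/2 + sqrt(5)/2) + 2*(sqrt(5))*conj(-1/2 + sqrt(5)/2) + 2*(2 - sqrt(5))*conj(1/2 - sqrt(5)/2) + 2*(-sqrt(5))*conj(-sqrt(5)/2 - 1/2) + 5*(0)*conj(0) + 5*(0)*conj(0)]
      = (1/20)[(20) + (-4) + (3*sqrt(5) + 7) + (5 - sqrt(5)) + (7 - 3*sqrt(5)) + (sqrt(5) + 5) + (0) + (0)] = 40/20 = 2
  <chi_rho, chi_6> = (1/20)[1*(10)*conj(2) + 1*(2)*conj(2) + 2*(2 + sqrt(5))*conj(-1/2 + sqrt(5)/2) + 2*(sqrt(5))*conj(-sqrt(5)/2 - 1/2) + 2*(2 - sqrt(5))*conj(-sqrt(5)/2 - 1/2) + 2*(-sqrt(5))*conj(-1/2 + sqrt(5)/2) + 5*(0)*conj(0) + 5*(0)*conj(0)]
      = (1/20)[(20) + (4) + (sqrt(5) + 3) + (-5 - sqrt(5)) + (3 - sqrt(5)) + (-5 + sqrt(5)) + (0) + (0)] = 20/20 = 1
  <chi_rho, chi_7> = (1/20)[1*(10)*conj(2) + 1*(2)*conj(-2) + 2*(2 + sqrt(5))*conj(1/2 - sqrt(5)/2) + 2*(sqrt(5))*conj(-sqrt(5)/2 - 1/2) + 2*(2 - sqrt(5))*conj(1/2 + sqrt(5)/2) + 2*(-sqrt(5))*conj(-1/2 + sqrt(5)/2) + 5*(0)*conj(0) + 5*(0)*conj(0)]
      = (1/20)[(20) + (-4) + (-3 - sqrt(5)) + (-5 - sqrt(5)) + (-3 + sqrt(5)) + (-5 + sqrt(5)) + (0) + (0)] = 0/20 = 0
  <chi_rho, chi_8> = (1/20)[1*(10)*conj(2) + 1*(2)*conj(2) + 2*(2 + sqrt(5))*conj(-sqrt(5)/2 - 1/2) + 2*(sqrt(5))*conj(-1/2 + sqrt(5)/2) + 2*(2 - sqrt(5))*conj(-1/2 + sqrt(5)/2) + 2*(-sqrt(5))*conj(-sqrt(5)/2 - 1/2) + 5*(0)*conj(0) + 5*(0)*conj(0)]
      = (1/20)[(20) + (4) + (-7 - 3*sqrt(5)) + (5 - sqrt(5)) + (-7 + 3*sqrt(5)) + (sqrt(5) + 5) + (0) + (0)] = 20/20 = 1
Dimension check: dim(rho) = sum (mult * dim) = 1*1 + 1*1 + 0*1 + 0*1 + 2*2 + 1*2 + 0*2 + 1*2 = 10 = chi_rho(e) = 10.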